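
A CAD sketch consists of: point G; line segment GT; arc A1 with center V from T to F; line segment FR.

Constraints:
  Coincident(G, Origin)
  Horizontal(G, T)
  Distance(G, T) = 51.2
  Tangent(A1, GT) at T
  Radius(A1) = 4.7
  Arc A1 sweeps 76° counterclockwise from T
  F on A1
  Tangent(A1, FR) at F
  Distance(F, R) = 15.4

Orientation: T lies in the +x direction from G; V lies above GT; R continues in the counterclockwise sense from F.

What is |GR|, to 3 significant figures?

62.3

On A1, T sits at bearing -90° from V; a 76° counterclockwise sweep puts F at bearing -14°, so F = V + 4.7·(cos -14°, sin -14°) = (55.8, 3.56). A1 meets FR tangentially, so VF is at right angles to FR, so FR runs along (−sin -14°, cos -14°); with |FR| = 15.4, R = (59.5, 18.5). Then |GR| = |R − G| = 62.3.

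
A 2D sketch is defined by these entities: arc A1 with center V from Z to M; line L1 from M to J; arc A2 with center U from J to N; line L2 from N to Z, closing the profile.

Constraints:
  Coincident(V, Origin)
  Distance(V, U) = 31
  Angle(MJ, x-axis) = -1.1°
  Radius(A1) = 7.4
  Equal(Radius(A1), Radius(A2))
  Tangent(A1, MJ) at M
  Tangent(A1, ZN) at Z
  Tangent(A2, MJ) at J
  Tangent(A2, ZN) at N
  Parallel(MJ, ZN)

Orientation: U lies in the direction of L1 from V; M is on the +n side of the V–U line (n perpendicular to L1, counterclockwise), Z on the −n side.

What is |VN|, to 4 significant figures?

31.87

The slot axis is L1's direction at -1.1°, so u = (cos -1.1°, sin -1.1°) = (0.9998, -0.01920) and n = (−sin -1.1°, cos -1.1°) = (0.01920, 0.9998). V is at the origin and U lies 31.0 along u from V, so U = 31.0·u = (30.99, -0.5951). Tangency of A1 to both parallel lines with radius 7.4 puts M and Z at V ± 7.4·n: M = (0.1421, 7.399), Z = (-0.1421, -7.399). Equal radii place J and N the same way about U: J = U + 7.4·n = (31.14, 6.804), N = U − 7.4·n = (30.85, -7.994). Then |VN| = |N − V| = 31.87.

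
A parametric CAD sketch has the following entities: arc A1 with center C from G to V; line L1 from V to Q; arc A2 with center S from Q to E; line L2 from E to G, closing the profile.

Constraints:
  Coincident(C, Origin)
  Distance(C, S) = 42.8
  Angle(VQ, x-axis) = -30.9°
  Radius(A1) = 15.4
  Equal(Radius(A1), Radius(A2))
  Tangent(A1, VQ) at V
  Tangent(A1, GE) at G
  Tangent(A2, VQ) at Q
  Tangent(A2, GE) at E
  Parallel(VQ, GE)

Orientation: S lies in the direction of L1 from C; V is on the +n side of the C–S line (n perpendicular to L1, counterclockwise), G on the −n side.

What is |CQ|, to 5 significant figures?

45.486

Tangency of A1 to both parallel lines with radius 15.4 puts V and G at C ± 15.4·n: V = (7.9085, 13.214), G = (-7.9085, -13.214). Equal radii place Q and E the same way about S: Q = S + 15.4·n = (44.634, -8.7654), E = S − 15.4·n = (28.817, -35.194). Then |CQ| = |Q − C| = 45.486.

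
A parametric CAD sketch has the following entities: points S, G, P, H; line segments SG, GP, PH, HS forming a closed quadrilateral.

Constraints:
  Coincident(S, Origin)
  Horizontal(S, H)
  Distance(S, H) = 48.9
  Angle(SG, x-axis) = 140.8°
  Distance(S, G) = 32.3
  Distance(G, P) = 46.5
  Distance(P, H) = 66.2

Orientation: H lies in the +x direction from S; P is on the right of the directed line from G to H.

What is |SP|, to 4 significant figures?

27.48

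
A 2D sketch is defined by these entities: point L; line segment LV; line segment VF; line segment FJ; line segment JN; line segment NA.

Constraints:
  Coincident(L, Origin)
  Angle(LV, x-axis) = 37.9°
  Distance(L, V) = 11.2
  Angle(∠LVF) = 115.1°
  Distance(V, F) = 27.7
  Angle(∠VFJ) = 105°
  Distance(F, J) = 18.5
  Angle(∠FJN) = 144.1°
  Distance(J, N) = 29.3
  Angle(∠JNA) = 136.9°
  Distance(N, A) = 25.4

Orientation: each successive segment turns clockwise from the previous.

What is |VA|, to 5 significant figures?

56.382

∠FJN = 144.1° gives JN at -137.90° from the x-axis; with |JN| = 29.3, N = (7.9324, -43.435). ∠JNA = 136.9° gives NA at 179.00° from the x-axis; with |NA| = 25.4, A = (-17.464, -42.991). Then |VA| = |A − V| = 56.382.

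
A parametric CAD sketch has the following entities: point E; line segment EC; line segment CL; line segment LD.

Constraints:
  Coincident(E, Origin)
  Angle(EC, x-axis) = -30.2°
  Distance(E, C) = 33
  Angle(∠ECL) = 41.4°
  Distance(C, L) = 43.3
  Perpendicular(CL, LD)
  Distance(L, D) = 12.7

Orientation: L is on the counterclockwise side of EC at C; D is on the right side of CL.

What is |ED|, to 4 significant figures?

39.19

∠ECL = 41.4°, so CL runs at -30.2° + (180° − 41.4°) = 108.4° from the x-axis; with |CL| = 43.3, L = C + 43.3·(cos 108.4°, sin 108.4°) = (14.85, 24.49). CL ⟂ LD; with |LD| = 12.7 on the right of CL, D = L + 12.7·(0.9489, 0.3156) = (26.90, 28.50). Then |ED| = |D − E| = 39.19.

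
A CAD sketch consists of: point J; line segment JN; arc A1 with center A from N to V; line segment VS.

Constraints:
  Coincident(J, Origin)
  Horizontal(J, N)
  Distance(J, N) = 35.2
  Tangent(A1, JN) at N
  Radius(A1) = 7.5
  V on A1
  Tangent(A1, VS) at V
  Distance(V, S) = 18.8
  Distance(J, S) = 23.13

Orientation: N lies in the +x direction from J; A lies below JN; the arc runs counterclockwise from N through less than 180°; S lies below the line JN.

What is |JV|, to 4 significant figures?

29.87

J is at the origin; JN is horizontal with |JN| = 35.2 and N on the +x side, so N = (35.20, 0.000). Tangency of A1 to JN means the radius AN is perpendicular to JN, so A = N + (0, -7.5) = (35.20, -7.500). Since AV ⟂ VS (tangency), |AS| = √(7.5² + 18.8²) = 20.24 regardless of where V sits on A1. So S lies on both circle(J, 23.13) and circle(A, 20.24); the below-JN intersection is S = (16.79, -15.91). V is the foot of the tangent from S: V = (29.78, -2.318).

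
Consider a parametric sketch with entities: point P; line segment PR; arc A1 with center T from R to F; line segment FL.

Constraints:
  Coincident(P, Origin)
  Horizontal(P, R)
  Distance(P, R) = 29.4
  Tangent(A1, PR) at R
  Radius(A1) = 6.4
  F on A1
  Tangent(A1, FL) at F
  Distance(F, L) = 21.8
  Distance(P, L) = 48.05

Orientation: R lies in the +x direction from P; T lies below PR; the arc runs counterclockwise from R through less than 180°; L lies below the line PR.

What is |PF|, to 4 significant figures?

27.12

Checks: |TF| = 6.400 ✓; ∠(TF, FL) = 90.00° ✓; |FL| = 21.80 ✓; |PL| = 48.05 ✓.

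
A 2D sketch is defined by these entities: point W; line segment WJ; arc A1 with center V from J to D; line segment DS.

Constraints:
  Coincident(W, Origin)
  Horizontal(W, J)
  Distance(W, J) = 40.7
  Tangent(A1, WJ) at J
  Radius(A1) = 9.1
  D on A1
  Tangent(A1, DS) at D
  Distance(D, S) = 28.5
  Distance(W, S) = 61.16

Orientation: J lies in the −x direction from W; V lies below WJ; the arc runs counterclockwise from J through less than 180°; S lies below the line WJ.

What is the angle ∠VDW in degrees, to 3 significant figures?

7.07°

W is at the origin; WJ is horizontal with |WJ| = 40.7 and J on the −x side, so J = (-40.7, 0.00). The tangent condition forces VJ to be normal to WJ, so V = J + (0, -9.1) = (-40.7, -9.10). Since VD ⟂ DS (tangency), |VS| = √(9.1² + 28.5²) = 29.9 regardless of where D sits on A1. So S lies on both circle(W, 61.16) and circle(V, 29.9); the below-WJ intersection is S = (-47.8, -38.2). D is the foot of the tangent from S: D = (-49.8, -9.73).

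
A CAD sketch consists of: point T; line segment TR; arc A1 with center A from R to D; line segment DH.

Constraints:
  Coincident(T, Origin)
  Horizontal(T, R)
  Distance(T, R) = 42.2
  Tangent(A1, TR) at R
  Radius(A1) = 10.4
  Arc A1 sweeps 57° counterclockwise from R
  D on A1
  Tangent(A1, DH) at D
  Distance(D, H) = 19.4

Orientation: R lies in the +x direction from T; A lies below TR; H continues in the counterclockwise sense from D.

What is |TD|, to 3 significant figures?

33.8

T is at the origin; T and R share the same y with |TR| = 42.2 and R on the +x side, so R = (42.2, 0.00). The tangent condition forces AR to be normal to TR, so A = R + (0, -10.4) = (42.2, -10.4). On A1, R sits at bearing 90° from A; a 57° counterclockwise sweep puts D at bearing 147°, so D = A + 10.4·(cos 147°, sin 147°) = (33.5, -4.74). Then |TD| = |D − T| = 33.8.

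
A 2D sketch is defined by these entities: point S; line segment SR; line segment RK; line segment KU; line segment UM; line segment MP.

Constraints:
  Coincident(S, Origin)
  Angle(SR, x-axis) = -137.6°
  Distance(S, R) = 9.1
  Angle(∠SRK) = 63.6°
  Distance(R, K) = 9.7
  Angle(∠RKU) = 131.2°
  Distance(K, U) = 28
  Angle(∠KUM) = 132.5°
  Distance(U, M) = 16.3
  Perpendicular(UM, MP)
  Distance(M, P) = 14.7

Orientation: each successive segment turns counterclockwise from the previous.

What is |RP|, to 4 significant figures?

37.54

S is at the origin; SR runs at -137.6° with length 9.1, so R = (-6.720, -6.136). ∠SRK = 63.6° gives RK at -21.20° from the x-axis; with |RK| = 9.7, K = (2.324, -9.644). ∠RKU = 131.2° gives KU at 27.60° from the x-axis; with |KU| = 28.0, U = (27.14, 3.328). ∠KUM = 132.5° gives UM at 75.10° from the x-axis; with |UM| = 16.3, M = (31.33, 19.08). UM is perpendicular to MP, so MP runs at 165.1°; with |MP| = 14.7, P = (17.12, 22.86). Then |RP| = |P − R| = 37.54.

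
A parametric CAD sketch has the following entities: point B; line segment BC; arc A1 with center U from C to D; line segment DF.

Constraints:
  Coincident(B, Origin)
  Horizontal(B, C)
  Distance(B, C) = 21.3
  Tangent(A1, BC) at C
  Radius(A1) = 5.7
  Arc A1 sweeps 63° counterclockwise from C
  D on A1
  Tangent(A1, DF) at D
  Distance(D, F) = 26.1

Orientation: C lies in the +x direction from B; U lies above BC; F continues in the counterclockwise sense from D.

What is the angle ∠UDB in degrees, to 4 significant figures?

33.73°

B is at the origin; BC is horizontal with |BC| = 21.3 and C on the +x side, so C = (21.30, 0.000). A1 meets BC tangentially, so UC is at right angles to BC, so U = C + (0, 5.7) = (21.30, 5.700). On A1, C sits at bearing -90° from U; a 63° counterclockwise sweep puts D at bearing -27°, so D = U + 5.7·(cos -27°, sin -27°) = (26.38, 3.112). Then cos ∠UDB = DU·DB / (|DU||DB|), giving 33.73°.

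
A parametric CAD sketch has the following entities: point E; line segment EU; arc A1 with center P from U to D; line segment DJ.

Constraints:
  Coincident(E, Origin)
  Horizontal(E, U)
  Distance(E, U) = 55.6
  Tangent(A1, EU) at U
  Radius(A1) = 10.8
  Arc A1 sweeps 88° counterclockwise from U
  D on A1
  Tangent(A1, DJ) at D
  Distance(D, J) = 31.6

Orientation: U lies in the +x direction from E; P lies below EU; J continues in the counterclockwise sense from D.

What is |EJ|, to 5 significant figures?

60.616

On A1, U sits at bearing 90° from P; an 88° counterclockwise sweep puts D at bearing 178°, so D = P + 10.8·(cos 178°, sin 178°) = (44.807, -10.423). Tangency of A1 to DJ means the radius PD is perpendicular to DJ, so DJ runs along (−sin 178°, cos 178°); with |DJ| = 31.6, J = (43.704, -42.004). Then |EJ| = |J − E| = 60.616.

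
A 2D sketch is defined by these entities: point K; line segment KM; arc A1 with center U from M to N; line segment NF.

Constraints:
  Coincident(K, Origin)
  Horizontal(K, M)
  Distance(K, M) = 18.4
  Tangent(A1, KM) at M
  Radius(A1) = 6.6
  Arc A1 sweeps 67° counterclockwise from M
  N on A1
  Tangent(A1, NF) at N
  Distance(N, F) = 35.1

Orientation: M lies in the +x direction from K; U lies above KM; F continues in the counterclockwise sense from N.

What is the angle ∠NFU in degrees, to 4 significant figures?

10.65°

K is at the origin; K and M share the same y with |KM| = 18.4 and M on the +x side, so M = (18.40, 0.000). The tangent condition forces UM to be normal to KM, so U = M + (0, 6.6) = (18.40, 6.600). On A1, M sits at bearing -90° from U; a 67° counterclockwise sweep puts N at bearing -23°, so N = U + 6.6·(cos -23°, sin -23°) = (24.48, 4.021). Since A1 is tangent to NF there, UN ⟂ NF, so NF runs along (−sin -23°, cos -23°); with |NF| = 35.1, F = (38.19, 36.33). Then cos ∠NFU = FN·FU / (|FN||FU|), giving 10.65°.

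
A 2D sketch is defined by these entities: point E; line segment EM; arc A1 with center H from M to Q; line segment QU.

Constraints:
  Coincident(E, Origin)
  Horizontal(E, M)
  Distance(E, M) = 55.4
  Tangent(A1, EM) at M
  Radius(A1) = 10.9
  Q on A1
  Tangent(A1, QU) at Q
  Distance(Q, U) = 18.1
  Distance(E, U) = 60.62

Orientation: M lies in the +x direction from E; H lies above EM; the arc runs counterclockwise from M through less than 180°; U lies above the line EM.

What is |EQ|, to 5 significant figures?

66.120

E is at the origin; E and M share the same y with |EM| = 55.4 and M on the +x side, so M = (55.400, 0.0000). The tangent condition forces HM to be normal to EM, so H = M + (0, 10.9) = (55.400, 10.900). Since HQ ⟂ QU (tangency), |HU| = √(10.9² + 18.1²) = 21.129 regardless of where Q sits on A1. So U lies on both circle(E, 60.62) and circle(H, 21.129); the above-EM intersection is U = (51.673, 31.697). Q is the foot of the tangent from U: Q = (63.599, 18.082).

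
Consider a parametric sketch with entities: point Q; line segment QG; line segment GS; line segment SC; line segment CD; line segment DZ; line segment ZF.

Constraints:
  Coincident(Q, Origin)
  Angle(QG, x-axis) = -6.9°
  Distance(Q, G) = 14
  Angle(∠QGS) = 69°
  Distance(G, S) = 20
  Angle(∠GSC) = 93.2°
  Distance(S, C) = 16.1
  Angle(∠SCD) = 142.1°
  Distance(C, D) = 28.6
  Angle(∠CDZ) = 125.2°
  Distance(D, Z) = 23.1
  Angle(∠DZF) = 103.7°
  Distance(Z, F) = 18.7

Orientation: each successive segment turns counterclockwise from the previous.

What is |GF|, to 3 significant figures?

31.6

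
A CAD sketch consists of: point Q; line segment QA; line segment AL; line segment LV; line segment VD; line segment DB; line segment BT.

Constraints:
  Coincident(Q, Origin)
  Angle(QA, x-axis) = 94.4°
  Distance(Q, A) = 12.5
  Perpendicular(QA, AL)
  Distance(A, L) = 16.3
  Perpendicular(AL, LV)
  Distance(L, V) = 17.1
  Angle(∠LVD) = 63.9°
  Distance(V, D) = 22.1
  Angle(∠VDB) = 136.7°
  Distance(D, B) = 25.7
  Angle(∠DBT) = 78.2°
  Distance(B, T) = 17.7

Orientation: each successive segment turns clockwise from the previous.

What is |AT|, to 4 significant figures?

20.00

Q is at the origin; QA runs at 94.4° with length 12.5, so A = (-0.9590, 12.46). The perpendicularity gives AL at right angles to QA, so AL runs at 4.400°; with |AL| = 16.3, L = (15.29, 13.71). AL is perpendicular to LV, so LV runs at -85.60°; with |LV| = 17.1, V = (16.60, -3.336). ∠LVD = 63.9° gives VD at 158.3° from the x-axis; with |VD| = 22.1, D = (-3.929, 4.835). ∠VDB = 136.7° gives DB at 115.0° from the x-axis; with |DB| = 25.7, B = (-14.79, 28.13). ∠DBT = 78.2° gives BT at 13.20° from the x-axis; with |BT| = 17.7, T = (2.442, 32.17). Then |AT| = |T − A| = 20.00.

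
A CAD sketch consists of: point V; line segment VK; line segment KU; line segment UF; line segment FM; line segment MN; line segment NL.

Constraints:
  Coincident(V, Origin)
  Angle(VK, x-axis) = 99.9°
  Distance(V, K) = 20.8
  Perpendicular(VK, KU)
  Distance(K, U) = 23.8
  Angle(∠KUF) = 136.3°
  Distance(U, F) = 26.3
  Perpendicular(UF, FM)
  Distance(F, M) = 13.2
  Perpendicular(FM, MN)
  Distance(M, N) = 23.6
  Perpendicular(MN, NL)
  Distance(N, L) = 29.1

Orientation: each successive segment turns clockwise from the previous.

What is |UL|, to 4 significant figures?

16.13

The perpendicularity gives MN at right angles to FM, so MN runs at 146.2°; with |MN| = 23.6, N = (14.77, 12.11). The perpendicularity gives NL at right angles to MN, so NL runs at 56.20°; with |NL| = 29.1, L = (30.96, 36.29). Then |UL| = |L − U| = 16.13.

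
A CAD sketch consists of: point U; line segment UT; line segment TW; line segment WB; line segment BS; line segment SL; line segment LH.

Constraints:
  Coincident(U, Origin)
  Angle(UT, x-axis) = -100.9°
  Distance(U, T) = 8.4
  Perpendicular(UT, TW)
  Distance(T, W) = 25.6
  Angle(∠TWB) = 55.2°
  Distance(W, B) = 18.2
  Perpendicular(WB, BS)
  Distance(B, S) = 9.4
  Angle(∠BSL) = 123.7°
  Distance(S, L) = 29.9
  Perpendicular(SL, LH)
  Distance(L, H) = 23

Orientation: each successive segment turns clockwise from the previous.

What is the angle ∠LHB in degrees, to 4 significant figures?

66.62°

∠BSL = 123.7° gives SL at -102.0° from the x-axis; with |SL| = 29.9, L = (-13.35, -26.67). The perpendicularity gives LH at right angles to SL, so LH runs at 168.0°; with |LH| = 23.0, H = (-35.85, -21.89). Then cos ∠LHB = HL·HB / (|HL||HB|), giving 66.62°.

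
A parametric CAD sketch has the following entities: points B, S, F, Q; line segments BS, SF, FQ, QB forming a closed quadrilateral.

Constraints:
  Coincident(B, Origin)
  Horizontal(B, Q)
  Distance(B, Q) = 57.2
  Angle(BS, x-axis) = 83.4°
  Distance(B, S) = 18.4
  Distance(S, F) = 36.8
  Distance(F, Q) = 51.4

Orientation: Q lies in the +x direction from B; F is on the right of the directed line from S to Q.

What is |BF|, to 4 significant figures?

20.01

B is at the origin; BQ is horizontal with |BQ| = 57.2 and Q in +x, so Q = (57.2, 0). BS runs at 83.4° with |BS| = 18.4, so S = (2.115, 18.28). F is determined by |SF| = 36.8 and |FQ| = 51.4 together: it lies at the intersection of circle(S, 36.8) and circle(Q, 51.4). With |SQ| = 58.04, the foot of the radical line on SQ is 17.93 from S and the perpendicular offset is √(36.8² − 17.93²) = 32.14. Taking the right-of-SQ solution: F = (9.007, -17.87).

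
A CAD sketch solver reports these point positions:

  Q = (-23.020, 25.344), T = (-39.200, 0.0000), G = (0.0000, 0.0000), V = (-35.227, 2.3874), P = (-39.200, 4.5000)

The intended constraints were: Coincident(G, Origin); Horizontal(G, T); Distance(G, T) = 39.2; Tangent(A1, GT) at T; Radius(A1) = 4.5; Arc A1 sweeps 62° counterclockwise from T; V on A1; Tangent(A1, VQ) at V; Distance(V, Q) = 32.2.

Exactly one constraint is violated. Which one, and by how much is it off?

Distance(V, Q) = 32.2 — off by 6.20.

G = (0.00, 0.00) ✓; G.y = 0.00, T.y = 0.00 ✓; |GT| = 39.20 ✓; ∠(PT, TG) = 90.00° ✓; |PT| = 4.500 ✓; bearing(P→V) − bearing(P→T) = 62.00° ✓; |PV| = 4.500 ✓; ∠(PV, VQ) = 90.00° ✓; |VQ| = 26.00 ✗.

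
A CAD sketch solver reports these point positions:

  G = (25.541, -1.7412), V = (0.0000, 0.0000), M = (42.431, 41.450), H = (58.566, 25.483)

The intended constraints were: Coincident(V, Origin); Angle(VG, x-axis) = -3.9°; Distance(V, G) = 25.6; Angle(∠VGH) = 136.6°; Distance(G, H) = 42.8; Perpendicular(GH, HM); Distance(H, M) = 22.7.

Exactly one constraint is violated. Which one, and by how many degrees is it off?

Perpendicular(GH, HM) — off by 5.80°.

V = (0.00, 0.00) ✓; VG at -3.900° ✓; |VG| = 25.60 ✓; ∠VGH = 136.6° ✓; |GH| = 42.80 ✓; ∠(GH, HM) = 95.80° ✗; |HM| = 22.70 ✓.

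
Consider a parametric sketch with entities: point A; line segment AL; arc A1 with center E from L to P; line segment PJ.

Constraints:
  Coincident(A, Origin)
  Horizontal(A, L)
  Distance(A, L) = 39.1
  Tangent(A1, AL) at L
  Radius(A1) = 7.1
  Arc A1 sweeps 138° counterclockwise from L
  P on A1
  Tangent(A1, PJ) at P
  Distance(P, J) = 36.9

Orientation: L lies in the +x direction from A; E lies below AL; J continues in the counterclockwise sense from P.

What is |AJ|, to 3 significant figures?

72.0

A is at the origin; AL is horizontal with |AL| = 39.1 and L on the +x side, so L = (39.1, 0.00). Since A1 is tangent to AL there, EL ⟂ AL, so E = L + (0, -7.1) = (39.1, -7.10). On A1, L sits at bearing 90° from E; a 138° counterclockwise sweep puts P at bearing 228°, so P = E + 7.1·(cos 228°, sin 228°) = (34.3, -12.4). Since A1 is tangent to PJ there, EP ⟂ PJ, so PJ runs along (−sin 228°, cos 228°); with |PJ| = 36.9, J = (61.8, -37.1). Then |AJ| = |J − A| = 72.0.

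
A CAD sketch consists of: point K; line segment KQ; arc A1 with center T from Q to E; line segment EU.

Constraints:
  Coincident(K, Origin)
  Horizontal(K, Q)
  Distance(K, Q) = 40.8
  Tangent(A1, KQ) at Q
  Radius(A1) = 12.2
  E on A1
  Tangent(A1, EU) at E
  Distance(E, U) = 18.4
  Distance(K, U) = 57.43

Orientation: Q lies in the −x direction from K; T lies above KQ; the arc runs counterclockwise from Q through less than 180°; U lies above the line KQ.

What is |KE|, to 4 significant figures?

39.15

Checks: |TE| = 12.20 ✓; ∠(TE, EU) = 90.00° ✓; |EU| = 18.40 ✓; |KU| = 57.43 ✓.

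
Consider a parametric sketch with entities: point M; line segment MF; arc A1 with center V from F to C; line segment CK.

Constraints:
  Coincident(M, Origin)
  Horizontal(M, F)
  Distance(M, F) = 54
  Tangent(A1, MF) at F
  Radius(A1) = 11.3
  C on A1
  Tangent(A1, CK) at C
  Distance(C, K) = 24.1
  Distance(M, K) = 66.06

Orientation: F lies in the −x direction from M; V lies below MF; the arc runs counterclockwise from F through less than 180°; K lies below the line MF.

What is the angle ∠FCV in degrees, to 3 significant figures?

32.5°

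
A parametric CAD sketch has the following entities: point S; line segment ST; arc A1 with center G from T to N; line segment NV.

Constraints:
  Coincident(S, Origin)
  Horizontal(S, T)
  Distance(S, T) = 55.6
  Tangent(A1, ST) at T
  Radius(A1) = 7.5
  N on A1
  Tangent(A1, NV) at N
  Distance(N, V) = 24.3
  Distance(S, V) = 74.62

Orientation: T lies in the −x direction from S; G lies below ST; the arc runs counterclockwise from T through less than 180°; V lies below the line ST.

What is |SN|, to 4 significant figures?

63.15

Checks: |GN| = 7.500 ✓; ∠(GN, NV) = 90.00° ✓; |NV| = 24.30 ✓; |SV| = 74.62 ✓.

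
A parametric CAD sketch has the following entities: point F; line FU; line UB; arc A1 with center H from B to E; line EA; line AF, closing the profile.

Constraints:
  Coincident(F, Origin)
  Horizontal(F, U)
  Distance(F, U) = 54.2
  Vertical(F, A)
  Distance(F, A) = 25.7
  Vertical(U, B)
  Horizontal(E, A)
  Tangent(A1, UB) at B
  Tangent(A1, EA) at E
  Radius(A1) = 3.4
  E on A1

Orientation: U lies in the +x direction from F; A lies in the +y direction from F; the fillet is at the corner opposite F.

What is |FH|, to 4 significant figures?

55.48

F and A share the same x with |FA| = 25.7 and A on the +y side, so A = (0.000, 25.70). The virtual corner opposite F is at (54.20, 25.70). A1 meets UB tangentially, so HB is at right angles to UB and since A1 is tangent to EA there, HE ⟂ EA, with radius 3.4, so the center H sits 3.4 in from both sides at H = (50.80, 22.30). Then |FH| = |H − F| = 55.48.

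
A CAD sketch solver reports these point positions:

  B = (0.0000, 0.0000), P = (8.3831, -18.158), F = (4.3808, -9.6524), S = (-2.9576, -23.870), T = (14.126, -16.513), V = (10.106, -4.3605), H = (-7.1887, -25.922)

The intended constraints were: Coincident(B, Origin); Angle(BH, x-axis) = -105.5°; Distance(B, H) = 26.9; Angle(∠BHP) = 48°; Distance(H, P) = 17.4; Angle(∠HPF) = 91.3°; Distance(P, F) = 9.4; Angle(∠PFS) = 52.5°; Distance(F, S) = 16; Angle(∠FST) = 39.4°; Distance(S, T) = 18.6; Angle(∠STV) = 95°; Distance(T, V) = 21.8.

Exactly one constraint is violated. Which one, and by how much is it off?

Distance(T, V) = 21.8 — off by 9.00.

B = (0.00, 0.00) ✓; BH at -105.5° ✓; |BH| = 26.90 ✓; ∠BHP = 48.00° ✓; |HP| = 17.40 ✓; ∠HPF = 91.30° ✓; |PF| = 9.400 ✓; ∠PFS = 52.50° ✓; |FS| = 16.00 ✓; ∠FST = 39.40° ✓; |ST| = 18.60 ✓; ∠STV = 94.99° ✓; |TV| = 12.80 ✗.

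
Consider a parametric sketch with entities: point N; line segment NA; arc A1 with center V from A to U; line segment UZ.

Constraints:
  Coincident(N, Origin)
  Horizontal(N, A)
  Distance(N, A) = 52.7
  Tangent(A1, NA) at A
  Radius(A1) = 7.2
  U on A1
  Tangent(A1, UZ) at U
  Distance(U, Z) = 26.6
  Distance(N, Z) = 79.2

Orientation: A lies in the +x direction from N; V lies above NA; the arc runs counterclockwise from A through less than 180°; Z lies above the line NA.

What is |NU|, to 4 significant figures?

57.98

N is at the origin; N and A share the same y with |NA| = 52.7 and A on the +x side, so A = (52.70, 0.000). A1 meets NA tangentially, so VA is at right angles to NA, so V = A + (0, 7.2) = (52.70, 7.200). Since VU ⟂ UZ (tangency), |VZ| = √(7.2² + 26.6²) = 27.56 regardless of where U sits on A1. So Z lies on both circle(N, 79.2) and circle(V, 27.56); the above-NA intersection is Z = (76.20, 21.59). U is the foot of the tangent from Z: U = (57.93, 2.256).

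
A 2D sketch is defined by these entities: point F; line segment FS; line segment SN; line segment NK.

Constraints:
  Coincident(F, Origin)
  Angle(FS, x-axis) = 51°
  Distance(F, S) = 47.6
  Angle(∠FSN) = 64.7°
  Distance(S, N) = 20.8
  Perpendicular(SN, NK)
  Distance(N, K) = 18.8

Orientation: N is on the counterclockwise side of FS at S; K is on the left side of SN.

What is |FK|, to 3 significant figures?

24.2

F is at the origin; FS runs at 51.0° with length 47.6, so S = 47.6·(cos 51.0°, sin 51.0°) = (30.0, 37.0). ∠FSN = 64.7°, so SN runs at 51.0° + (180° − 64.7°) = 166° from the x-axis; with |SN| = 20.8, N = S + 20.8·(cos 166°, sin 166°) = (9.75, 41.9). SN is perpendicular to NK; with |NK| = 18.8 on the left of SN, K = N + 18.8·(-0.237, -0.972) = (5.29, 23.7). Then |FK| = |K − F| = 24.2.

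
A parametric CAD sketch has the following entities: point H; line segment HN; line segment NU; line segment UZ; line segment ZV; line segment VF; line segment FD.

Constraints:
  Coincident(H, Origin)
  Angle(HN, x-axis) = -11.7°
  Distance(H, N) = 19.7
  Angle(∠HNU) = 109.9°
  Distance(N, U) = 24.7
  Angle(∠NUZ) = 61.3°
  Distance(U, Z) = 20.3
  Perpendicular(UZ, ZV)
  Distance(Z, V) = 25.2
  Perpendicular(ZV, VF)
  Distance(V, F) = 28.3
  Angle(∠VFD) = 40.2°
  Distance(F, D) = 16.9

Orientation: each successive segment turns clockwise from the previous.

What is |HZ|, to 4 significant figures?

21.67

H is at the origin; HN runs at -11.7° with length 19.7, so N = (19.29, -3.995). ∠HNU = 109.9° gives NU at -81.80° from the x-axis; with |NU| = 24.7, U = (22.81, -28.44). ∠NUZ = 61.3° gives UZ at 159.5° from the x-axis; with |UZ| = 20.3, Z = (3.799, -21.33). Then |HZ| = |Z − H| = 21.67.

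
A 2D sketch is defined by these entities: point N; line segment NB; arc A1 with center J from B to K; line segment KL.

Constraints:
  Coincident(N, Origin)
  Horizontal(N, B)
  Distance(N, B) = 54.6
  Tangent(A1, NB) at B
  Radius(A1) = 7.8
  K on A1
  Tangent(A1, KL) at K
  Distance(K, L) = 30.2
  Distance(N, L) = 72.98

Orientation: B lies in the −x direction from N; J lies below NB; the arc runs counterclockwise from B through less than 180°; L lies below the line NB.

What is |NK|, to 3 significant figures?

62.9

Checks: |JK| = 7.800 ✓; ∠(JK, KL) = 90.00° ✓; |KL| = 30.20 ✓; |NL| = 72.98 ✓.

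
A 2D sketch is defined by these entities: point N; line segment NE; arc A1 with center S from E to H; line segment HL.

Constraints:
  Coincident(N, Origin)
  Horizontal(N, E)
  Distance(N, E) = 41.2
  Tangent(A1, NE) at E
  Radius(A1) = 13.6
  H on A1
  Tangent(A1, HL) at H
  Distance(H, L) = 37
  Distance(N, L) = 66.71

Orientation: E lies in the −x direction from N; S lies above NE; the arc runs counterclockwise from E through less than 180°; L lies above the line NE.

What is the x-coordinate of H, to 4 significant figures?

-28.35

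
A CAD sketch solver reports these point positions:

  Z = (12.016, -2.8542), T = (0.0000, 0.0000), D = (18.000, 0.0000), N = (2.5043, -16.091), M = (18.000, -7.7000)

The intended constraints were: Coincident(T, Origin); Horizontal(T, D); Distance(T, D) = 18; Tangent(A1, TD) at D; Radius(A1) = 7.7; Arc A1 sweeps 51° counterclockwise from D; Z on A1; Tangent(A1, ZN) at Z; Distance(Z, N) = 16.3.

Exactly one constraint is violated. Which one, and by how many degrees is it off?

Tangent(A1, ZN) at Z — off by 3.30°.

T = (0.00, 0.00) ✓; T.y = 0.00, D.y = 0.00 ✓; |TD| = 18.00 ✓; ∠(MD, DT) = 90.00° ✓; |MD| = 7.700 ✓; bearing(M→Z) − bearing(M→D) = 51.00° ✓; |MZ| = 7.700 ✓; ∠(MZ, ZN) = 86.70° ✗; |ZN| = 16.30 ✓.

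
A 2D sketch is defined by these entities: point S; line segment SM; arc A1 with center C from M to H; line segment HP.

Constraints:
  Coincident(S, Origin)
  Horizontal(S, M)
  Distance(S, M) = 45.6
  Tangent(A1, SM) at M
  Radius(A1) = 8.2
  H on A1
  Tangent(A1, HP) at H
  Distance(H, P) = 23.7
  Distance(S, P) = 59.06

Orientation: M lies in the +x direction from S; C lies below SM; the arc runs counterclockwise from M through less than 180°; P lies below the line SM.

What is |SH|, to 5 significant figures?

40.082

S is at the origin; SM is horizontal with |SM| = 45.6 and M on the +x side, so M = (45.600, 0.0000). Tangency of A1 to SM means the radius CM is perpendicular to SM, so C = M + (0, -8.2) = (45.600, -8.2000). Since CH ⟂ HP (tangency), |CP| = √(8.2² + 23.7²) = 25.078 regardless of where H sits on A1. So P lies on both circle(S, 59.06) and circle(C, 25.078); the below-SM intersection is P = (48.944, -33.055). H is the foot of the tangent from P: H = (38.277, -11.890).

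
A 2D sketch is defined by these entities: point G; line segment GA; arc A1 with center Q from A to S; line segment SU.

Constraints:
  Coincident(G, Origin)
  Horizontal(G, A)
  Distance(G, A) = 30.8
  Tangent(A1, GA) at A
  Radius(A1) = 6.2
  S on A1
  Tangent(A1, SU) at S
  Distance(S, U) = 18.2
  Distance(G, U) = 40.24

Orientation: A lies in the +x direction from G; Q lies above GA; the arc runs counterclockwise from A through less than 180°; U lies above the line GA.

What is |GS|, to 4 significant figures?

37.59

G is at the origin; G and A share the same y with |GA| = 30.8 and A on the +x side, so A = (30.80, 0.000). Tangency of A1 to GA means the radius QA is perpendicular to GA, so Q = A + (0, 6.2) = (30.80, 6.200). Since QS ⟂ SU (tangency), |QU| = √(6.2² + 18.2²) = 19.23 regardless of where S sits on A1. So U lies on both circle(G, 40.24) and circle(Q, 19.23); the above-GA intersection is U = (31.19, 25.42). S is the foot of the tangent from U: S = (36.71, 8.079).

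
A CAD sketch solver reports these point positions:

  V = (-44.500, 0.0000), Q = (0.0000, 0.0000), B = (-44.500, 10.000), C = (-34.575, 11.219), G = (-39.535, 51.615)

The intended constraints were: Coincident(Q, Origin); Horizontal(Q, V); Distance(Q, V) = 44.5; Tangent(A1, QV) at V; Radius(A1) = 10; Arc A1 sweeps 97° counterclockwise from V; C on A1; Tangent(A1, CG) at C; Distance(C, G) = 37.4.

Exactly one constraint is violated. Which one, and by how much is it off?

Distance(C, G) = 37.4 — off by 3.30.

Q = (0.00, 0.00) ✓; Q.y = 0.00, V.y = 0.00 ✓; |QV| = 44.50 ✓; ∠(BV, VQ) = 90.00° ✓; |BV| = 10.00 ✓; bearing(B→C) − bearing(B→V) = 97.00° ✓; |BC| = 10.00 ✓; ∠(BC, CG) = 90.00° ✓; |CG| = 40.70 ✗.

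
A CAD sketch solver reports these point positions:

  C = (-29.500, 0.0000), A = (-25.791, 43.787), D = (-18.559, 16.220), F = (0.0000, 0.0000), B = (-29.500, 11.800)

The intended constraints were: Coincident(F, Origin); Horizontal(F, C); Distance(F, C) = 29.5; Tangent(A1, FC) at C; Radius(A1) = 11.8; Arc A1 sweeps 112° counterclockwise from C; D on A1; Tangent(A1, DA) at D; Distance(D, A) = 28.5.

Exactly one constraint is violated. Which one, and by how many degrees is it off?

Tangent(A1, DA) at D — off by 7.30°.

F = (0.00, 0.00) ✓; F.y = 0.00, C.y = 0.00 ✓; |FC| = 29.50 ✓; ∠(BC, CF) = 90.00° ✓; |BC| = 11.80 ✓; bearing(B→D) − bearing(B→C) = 112.0° ✓; |BD| = 11.80 ✓; ∠(BD, DA) = 97.30° ✗; |DA| = 28.50 ✓.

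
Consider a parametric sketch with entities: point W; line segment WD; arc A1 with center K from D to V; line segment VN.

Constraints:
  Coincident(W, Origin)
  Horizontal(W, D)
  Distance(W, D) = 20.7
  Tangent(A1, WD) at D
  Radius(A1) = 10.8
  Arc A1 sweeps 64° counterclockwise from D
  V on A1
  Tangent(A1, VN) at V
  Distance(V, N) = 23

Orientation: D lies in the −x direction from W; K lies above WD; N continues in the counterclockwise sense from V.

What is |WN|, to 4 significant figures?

26.75

On A1, D sits at bearing -90° from K; a 64° counterclockwise sweep puts V at bearing -26°, so V = K + 10.8·(cos -26°, sin -26°) = (-10.99, 6.066). A1 meets VN tangentially, so KV is at right angles to VN, so VN runs along (−sin -26°, cos -26°); with |VN| = 23.0, N = (-0.9105, 26.74). Then |WN| = |N − W| = 26.75.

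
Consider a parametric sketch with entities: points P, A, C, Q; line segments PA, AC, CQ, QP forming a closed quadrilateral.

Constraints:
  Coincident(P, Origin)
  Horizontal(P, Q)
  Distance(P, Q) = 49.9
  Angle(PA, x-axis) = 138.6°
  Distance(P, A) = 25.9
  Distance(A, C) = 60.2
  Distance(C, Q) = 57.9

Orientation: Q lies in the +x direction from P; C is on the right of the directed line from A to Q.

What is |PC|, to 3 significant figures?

38.0

P is at the origin; P and Q share the same y with |PQ| = 49.9 and Q in +x, so Q = (49.9, 0). PA runs at 138.6° with |PA| = 25.9, so A = (-19.4, 17.1). C is determined by |AC| = 60.2 and |CQ| = 57.9 together: it lies at the intersection of circle(A, 60.2) and circle(Q, 57.9). With |AQ| = 71.4, the foot of the radical line on AQ is 37.6 from A and the perpendicular offset is √(60.2² − 37.6²) = 47.0. Taking the right-of-AQ solution: C = (5.81, -37.5).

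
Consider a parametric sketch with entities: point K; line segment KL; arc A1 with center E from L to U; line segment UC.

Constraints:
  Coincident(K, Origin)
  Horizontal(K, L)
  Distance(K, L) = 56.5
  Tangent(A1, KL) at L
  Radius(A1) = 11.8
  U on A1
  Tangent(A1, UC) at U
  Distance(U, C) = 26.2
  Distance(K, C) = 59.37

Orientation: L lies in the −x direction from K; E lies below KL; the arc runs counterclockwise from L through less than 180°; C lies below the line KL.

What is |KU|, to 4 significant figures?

67.70

Checks: K = (0.00, 0.00) ✓; |EU| = 11.80 ✓; ∠(EU, UC) = 90.00° ✓; |UC| = 26.20 ✓; |KC| = 59.37 ✓.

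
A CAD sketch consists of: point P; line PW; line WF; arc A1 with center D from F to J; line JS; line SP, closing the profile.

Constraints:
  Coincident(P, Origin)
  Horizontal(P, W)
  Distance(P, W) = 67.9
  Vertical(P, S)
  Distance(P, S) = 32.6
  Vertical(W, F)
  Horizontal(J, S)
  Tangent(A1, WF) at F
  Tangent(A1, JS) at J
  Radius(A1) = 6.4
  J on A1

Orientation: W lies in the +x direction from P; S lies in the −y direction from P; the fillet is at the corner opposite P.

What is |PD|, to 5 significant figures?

66.848

P is at the origin; PW is horizontal with |PW| = 67.9 and W on the +x side, so W = (67.900, 0.0000). P and S share the same x with |PS| = 32.6 and S on the −y side, so S = (0.0000, -32.600). The virtual corner opposite P is at (67.900, -32.600). Since A1 is tangent to WF there, DF ⟂ WF and since A1 is tangent to JS there, DJ ⟂ JS, with radius 6.4, so the center D sits 6.4 in from both sides at D = (61.500, -26.200). Then |PD| = |D − P| = 66.848.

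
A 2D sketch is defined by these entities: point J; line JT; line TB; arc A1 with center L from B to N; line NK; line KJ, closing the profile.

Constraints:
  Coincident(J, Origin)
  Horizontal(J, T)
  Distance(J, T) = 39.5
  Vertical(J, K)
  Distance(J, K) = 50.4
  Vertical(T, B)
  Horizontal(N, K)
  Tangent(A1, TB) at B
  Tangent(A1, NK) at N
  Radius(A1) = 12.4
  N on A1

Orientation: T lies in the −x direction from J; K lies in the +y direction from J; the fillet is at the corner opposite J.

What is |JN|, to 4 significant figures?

57.22

J is at the origin; J and T share the same y with |JT| = 39.5 and T on the −x side, so T = (-39.50, 0.000). J and K share the same x with |JK| = 50.4 and K on the +y side, so K = (0.000, 50.40). The virtual corner opposite J is at (-39.50, 50.40). The tangent condition forces LB to be normal to TB and since A1 is tangent to NK there, LN ⟂ NK, with radius 12.4, so the center L sits 12.4 in from both sides at L = (-27.10, 38.00). That places the tangent points at B = (-39.50, 38.00) on TB and N = (-27.10, 50.40) on NK. Then |JN| = |N − J| = 57.22.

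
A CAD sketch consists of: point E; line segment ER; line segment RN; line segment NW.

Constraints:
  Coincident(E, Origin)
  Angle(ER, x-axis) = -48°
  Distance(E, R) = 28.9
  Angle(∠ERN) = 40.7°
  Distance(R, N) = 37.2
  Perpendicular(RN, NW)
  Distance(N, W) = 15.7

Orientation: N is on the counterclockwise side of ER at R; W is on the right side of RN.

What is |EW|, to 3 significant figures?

37.8

E is at the origin; ER runs at -48.0° with length 28.9, so R = 28.9·(cos -48.0°, sin -48.0°) = (19.3, -21.5). ∠ERN = 40.7°, so RN runs at -48.0° + (180° − 40.7°) = 91.3° from the x-axis; with |RN| = 37.2, N = R + 37.2·(cos 91.3°, sin 91.3°) = (18.5, 15.7). RN is perpendicular to NW; with |NW| = 15.7 on the right of RN, W = N + 15.7·(1.00, 0.0227) = (34.2, 16.1). Then |EW| = |W − E| = 37.8.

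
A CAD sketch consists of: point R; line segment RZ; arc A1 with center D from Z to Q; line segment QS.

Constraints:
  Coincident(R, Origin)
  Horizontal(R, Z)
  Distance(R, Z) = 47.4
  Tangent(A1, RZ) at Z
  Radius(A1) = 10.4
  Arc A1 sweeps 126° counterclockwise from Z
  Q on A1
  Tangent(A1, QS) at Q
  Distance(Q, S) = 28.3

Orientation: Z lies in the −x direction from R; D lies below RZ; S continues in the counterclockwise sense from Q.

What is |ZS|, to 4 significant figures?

40.26

R is at the origin; R and Z share the same y with |RZ| = 47.4 and Z on the −x side, so Z = (-47.40, 0.000). Tangency of A1 to RZ means the radius DZ is perpendicular to RZ, so D = Z + (0, -10.4) = (-47.40, -10.40). On A1, Z sits at bearing 90° from D; a 126° counterclockwise sweep puts Q at bearing 216°, so Q = D + 10.4·(cos 216°, sin 216°) = (-55.81, -16.51). The tangent condition forces DQ to be normal to QS, so QS runs along (−sin 216°, cos 216°); with |QS| = 28.3, S = (-39.18, -39.41). Then |ZS| = |S − Z| = 40.26.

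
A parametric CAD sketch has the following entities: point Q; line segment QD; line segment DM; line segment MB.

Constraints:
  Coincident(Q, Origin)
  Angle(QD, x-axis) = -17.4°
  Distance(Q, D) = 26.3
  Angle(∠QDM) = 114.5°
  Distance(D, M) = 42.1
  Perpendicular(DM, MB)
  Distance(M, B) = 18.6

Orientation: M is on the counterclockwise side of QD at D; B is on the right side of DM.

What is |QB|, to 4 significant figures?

67.96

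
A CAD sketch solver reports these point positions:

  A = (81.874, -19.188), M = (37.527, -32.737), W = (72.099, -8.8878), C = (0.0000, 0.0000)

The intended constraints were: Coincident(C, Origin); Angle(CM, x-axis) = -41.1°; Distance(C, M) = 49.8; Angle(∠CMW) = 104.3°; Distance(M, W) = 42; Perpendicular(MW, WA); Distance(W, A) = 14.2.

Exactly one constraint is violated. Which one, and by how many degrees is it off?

Perpendicular(MW, WA) — off by 8.90°.

C = (0.00, 0.00) ✓; CM at -41.10° ✓; |CM| = 49.80 ✓; ∠CMW = 104.3° ✓; |MW| = 42.00 ✓; ∠(MW, WA) = 81.10° ✗; |WA| = 14.20 ✓.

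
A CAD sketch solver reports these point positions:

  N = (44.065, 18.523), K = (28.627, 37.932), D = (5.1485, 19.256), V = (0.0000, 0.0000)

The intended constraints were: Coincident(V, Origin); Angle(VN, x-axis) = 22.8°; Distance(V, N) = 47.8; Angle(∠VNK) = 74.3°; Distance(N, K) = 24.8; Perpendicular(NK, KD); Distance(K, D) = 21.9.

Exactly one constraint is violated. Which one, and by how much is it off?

Distance(K, D) = 21.9 — off by 8.10.

V = (0.00, 0.00) ✓; VN at 22.80° ✓; |VN| = 47.80 ✓; ∠VNK = 74.30° ✓; |NK| = 24.80 ✓; ∠(NK, KD) = 90.00° ✓; |KD| = 30.00 ✗.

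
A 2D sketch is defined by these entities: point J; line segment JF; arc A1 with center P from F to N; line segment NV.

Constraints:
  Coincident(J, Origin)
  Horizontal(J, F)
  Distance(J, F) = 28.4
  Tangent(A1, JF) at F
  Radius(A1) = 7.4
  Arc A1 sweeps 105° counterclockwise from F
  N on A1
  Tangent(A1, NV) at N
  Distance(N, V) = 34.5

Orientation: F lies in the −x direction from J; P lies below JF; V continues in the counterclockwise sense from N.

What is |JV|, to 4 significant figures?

50.27

On A1, F sits at bearing 90° from P; a 105° counterclockwise sweep puts N at bearing 195°, so N = P + 7.4·(cos 195°, sin 195°) = (-35.55, -9.315). Since A1 is tangent to NV there, PN ⟂ NV, so NV runs along (−sin 195°, cos 195°); with |NV| = 34.5, V = (-26.62, -42.64). Then |JV| = |V − J| = 50.27.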